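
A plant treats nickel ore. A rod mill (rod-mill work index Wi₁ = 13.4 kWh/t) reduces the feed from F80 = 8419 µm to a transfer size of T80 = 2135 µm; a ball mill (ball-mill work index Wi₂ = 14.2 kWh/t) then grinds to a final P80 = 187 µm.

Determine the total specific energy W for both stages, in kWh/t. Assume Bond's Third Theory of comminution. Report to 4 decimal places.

W = 10 Wi / √P80 − 10 Wi / √F80
Stage 1 (8419→2135 µm, Wi₁=13.4): W₁ = 10·13.4·(0.021642 − 0.010899) = 1.4396 kWh/t
Stage 2 (2135→187 µm, Wi₂=14.2): W₂ = 10·14.2·(0.073127 − 0.021642) = 7.3109 kWh/t
W = W₁ + W₂ = 1.4396 + 7.3109 = 8.7505 kWh/t

W = 8.7505 kWh/t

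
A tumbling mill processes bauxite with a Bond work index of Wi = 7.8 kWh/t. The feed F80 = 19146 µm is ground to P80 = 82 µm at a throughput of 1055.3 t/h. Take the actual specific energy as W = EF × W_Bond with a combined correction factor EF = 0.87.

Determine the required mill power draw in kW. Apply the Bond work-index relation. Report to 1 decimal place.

P = 7390.7 kW

W = 10·Wi·[P80^(−½) − F80^(−½)]
W = 10·7.8·(1/√82 − 1/√19146) = 10·7.8·(0.103204) = 8.0499 kWh/t
W_actual = 0.87 × 8.0499 = 7.0035 kWh/t
Mill draw = 7.0035 × 1055.3 = 7390.7 kW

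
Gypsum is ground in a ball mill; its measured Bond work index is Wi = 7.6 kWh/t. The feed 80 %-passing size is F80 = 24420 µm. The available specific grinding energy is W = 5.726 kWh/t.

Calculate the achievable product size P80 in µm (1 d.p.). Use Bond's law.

P80 = 149.7 µm

W = 10 Wi (1/√P80 − 1/√F80)  [Bond]
P80^-0.5 = F80^-0.5 + W/(10 Wi)
  = 5.7260/(10·7.6) + 1/√24420 = 0.075342 + 0.006399 = 0.081741
P80 = (1/0.081741)² = 12.2337² = 149.66 µm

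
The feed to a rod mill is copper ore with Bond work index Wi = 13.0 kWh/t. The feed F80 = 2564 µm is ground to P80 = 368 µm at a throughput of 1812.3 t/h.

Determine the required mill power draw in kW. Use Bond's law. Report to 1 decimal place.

W = 10 Wi (1/√P80 − 1/√F80)  [Bond]
W = 10·13.0·(1/√368 − 1/√2564) = 10·13.0·(0.032380) = 4.2094 kWh/t
Mill draw = 4.2094 × 1812.3 = 7628.6 kW

P = 7628.6 kW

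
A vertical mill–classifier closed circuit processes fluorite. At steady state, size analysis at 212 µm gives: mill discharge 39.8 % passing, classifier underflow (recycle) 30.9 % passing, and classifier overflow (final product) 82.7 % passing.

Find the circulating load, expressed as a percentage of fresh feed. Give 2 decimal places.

CL = 482.02 %

Let r = R/F. Size balance at 212 µm:
Fd + Rd = Ru + Fo ⇒ R/F = (o−d)/(d−u)
r = (82.7 − 39.8)/(39.8 − 30.9) = 42.9/8.9 = 4.8202
CL = 100·r = 482.02 %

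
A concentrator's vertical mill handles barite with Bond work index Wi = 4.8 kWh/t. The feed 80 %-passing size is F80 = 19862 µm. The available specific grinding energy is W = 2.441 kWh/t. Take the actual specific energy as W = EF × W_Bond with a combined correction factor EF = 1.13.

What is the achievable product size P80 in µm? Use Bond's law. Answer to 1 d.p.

P80 = 368.4 µm

W = 10 Wi (1/√P80 − 1/√F80)  [Bond]
W_Bond = W / EF = 2.441 / 1.13 = 2.1602 kWh/t
⇒ 1/√P80 = W_Bond/(10·Wi) + 1/√F80
  = 2.1602/(10·4.8) + 1/√19862 = 0.045004 + 0.007096 = 0.052099
P80 = (1/0.052099)² = 19.1941² = 368.41 µm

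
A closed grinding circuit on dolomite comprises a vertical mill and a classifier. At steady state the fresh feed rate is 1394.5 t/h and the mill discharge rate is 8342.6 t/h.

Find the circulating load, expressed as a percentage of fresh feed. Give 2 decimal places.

CL = 498.25 %

Steady state: M = F + R.
R = M − F = 8342.6 − 1394.5 = 6948.1 t/h
CL = 100·R/F = 100·6948.1/1394.5 = 498.25 %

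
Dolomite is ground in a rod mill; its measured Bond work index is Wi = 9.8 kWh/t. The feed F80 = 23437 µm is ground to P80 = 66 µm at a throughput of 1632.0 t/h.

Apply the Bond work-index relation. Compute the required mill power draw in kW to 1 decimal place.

W = 10·Wi·(P80^(-½) − F80^(-½))
W = 10·9.8·(1/√66 − 1/√23437) = 10·9.8·(0.116559) = 11.4228 kWh/t
Mill draw = 11.4228 × 1632.0 = 18642.1 kW

P = 18642.1 kW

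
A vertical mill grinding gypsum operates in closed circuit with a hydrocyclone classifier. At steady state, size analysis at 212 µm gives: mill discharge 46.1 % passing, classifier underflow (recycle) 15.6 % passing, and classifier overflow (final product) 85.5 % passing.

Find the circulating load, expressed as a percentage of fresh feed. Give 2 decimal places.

CL = 129.18 %

Mass balance on the −212 µm fraction:
(1+r)·d = r·u + o ⇒ r = (o−d)/(d−u)
r = (85.5 − 46.1)/(46.1 − 15.6) = 39.4/30.5 = 1.2918
CL = 100·r = 129.18 %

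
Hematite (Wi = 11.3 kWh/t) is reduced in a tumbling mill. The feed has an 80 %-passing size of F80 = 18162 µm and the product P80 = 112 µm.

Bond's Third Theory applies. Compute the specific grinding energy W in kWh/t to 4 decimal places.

W = 9.8390 kWh/t

W = 10·Wi·(P80^(-½) − F80^(-½))
1/√112 = 0.094491;  1/√18162 = 0.007420
W = 10·11.3·(0.094491 − 0.007420) = 9.8390 kWh/t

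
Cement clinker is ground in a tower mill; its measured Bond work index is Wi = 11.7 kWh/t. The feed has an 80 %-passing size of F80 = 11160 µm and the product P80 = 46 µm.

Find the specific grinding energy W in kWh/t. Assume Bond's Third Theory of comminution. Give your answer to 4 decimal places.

W = 10 Wi (1/√P80 − 1/√F80)  [Bond]
1/√46 = 0.147442;  1/√11160 = 0.009466
W = 10·11.7·(0.147442 − 0.009466) = 16.1432 kWh/t

W = 16.1432 kWh/t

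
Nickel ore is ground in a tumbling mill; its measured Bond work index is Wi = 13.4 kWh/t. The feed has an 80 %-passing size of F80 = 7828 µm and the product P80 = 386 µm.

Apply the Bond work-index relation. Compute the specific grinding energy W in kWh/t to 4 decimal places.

W = 5.3059 kWh/t

W = 10 Wi (P80^-0.5 − F80^-0.5)
1/√386 = 0.050899;  1/√7828 = 0.011303
W = 10·13.4·(0.050899 − 0.011303) = 5.3059 kWh/t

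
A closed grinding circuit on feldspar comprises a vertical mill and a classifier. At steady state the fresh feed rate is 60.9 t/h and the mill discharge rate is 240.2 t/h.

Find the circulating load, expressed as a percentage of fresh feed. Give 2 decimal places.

CL = 294.42 %

Steady state: M = F + R.
R = M − F = 240.2 − 60.9 = 179.3 t/h
CL = 100·R/F = 100·179.3/60.9 = 294.42 %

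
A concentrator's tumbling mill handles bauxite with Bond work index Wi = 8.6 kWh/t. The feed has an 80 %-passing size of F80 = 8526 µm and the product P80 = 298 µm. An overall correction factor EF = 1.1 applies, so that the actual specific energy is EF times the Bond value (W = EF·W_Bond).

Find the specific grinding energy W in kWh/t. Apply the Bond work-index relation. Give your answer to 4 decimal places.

W = 4.4555 kWh/t

W = 10 Wi (P80^-0.5 − F80^-0.5)
1/√298 = 0.057928;  1/√8526 = 0.010830
W = 10·8.6·(0.057928 − 0.010830) = 4.0505 kWh/t
Corrected W = EF·W_Bond = 1.1·4.0505 = 4.4555 kWh/t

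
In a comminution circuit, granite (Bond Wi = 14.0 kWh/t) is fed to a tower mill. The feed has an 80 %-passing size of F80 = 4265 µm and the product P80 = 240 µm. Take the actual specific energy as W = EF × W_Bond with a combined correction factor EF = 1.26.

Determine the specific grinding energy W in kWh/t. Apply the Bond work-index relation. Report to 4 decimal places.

W = 8.6855 kWh/t

W = 10·Wi·[P80^(−½) − F80^(−½)]
1/√240 = 0.064550;  1/√4265 = 0.015312
W = 10·14.0·(0.064550 − 0.015312) = 6.8932 kWh/t
With EF = 1.26: W = 6.8932·1.26 = 8.6855 kWh/t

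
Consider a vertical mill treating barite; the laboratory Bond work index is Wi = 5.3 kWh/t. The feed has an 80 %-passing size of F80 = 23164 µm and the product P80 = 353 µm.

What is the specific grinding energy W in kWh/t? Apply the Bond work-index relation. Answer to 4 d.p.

W = 10 Wi (P80^-0.5 − F80^-0.5)
1/√353 = 0.053225;  1/√23164 = 0.006570
W = 10·5.3·(0.053225 − 0.006570) = 2.4727 kWh/t

W = 2.4727 kWh/t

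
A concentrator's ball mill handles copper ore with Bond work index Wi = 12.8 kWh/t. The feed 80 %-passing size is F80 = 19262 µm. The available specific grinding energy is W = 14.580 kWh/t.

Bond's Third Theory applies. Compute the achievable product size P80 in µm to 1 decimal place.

Bond:  W = 10 Wi (1/√P − 1/√F)
1/√P80 = 1/√F80 + W/(10·Wi)
  = 14.5800/(10·12.8) + 1/√19262 = 0.113906 + 0.007205 = 0.121112
P80 = (1/0.121112)² = 8.2569² = 68.18 µm

P80 = 68.2 µm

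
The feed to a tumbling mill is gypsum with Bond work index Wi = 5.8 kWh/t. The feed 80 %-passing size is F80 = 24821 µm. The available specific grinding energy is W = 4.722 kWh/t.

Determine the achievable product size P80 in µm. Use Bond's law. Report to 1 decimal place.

W_Bond = 10·Wi·(1/√P₈₀ − 1/√F₈₀)
⇒ 1/√P80 = W/(10·Wi) + 1/√F80
  = 4.7220/(10·5.8) + 1/√24821 = 0.081414 + 0.006347 = 0.087761
P80 = (1/0.087761)² = 11.3946² = 129.84 µm

P80 = 129.8 µm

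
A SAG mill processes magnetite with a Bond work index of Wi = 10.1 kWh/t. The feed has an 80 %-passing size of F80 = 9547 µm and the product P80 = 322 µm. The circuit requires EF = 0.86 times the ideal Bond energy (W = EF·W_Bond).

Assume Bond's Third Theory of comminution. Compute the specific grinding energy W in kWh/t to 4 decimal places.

W = 10 Wi (P80^-0.5 − F80^-0.5)
1/√322 = 0.055728;  1/√9547 = 0.010234
W = 10·10.1·(0.055728 − 0.010234) = 4.5948 kWh/t
W_actual = 0.86 × 4.5948 = 3.9516 kWh/t

W = 3.9516 kWh/t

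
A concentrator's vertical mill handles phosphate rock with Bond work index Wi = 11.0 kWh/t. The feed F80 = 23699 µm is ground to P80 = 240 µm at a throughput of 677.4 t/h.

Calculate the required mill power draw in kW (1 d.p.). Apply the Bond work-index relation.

W = 10 Wi (1/√P80 − 1/√F80)  [Bond]
W = 10·11.0·(1/√240 − 1/√23699) = 10·11.0·(0.058054) = 6.3859 kWh/t
P_mill = W·ṁ = 6.3859·677.4 = 4325.8 kW

P = 4325.8 kW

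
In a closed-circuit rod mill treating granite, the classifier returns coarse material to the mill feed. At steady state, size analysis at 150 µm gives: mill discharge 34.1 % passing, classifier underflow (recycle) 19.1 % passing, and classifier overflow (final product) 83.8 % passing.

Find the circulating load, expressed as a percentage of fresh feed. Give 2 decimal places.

CL = 331.33 %

Two-product formula at 150 µm:
(1+r)d = ru + o → r = (o−d)/(d−u)
r = (83.8 − 34.1)/(34.1 − 19.1) = 49.7/15.0 = 3.3133
CL = 100·r = 331.33 %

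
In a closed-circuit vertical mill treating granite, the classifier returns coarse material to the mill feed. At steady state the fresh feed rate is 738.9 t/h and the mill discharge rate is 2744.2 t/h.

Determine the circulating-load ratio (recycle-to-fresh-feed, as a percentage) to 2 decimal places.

M = F + R at steady state, so:
R = M − F = 2744.2 − 738.9 = 2005.3 t/h
CL = 100·R/F = 100·2005.3/738.9 = 271.39 %

CL = 271.39 %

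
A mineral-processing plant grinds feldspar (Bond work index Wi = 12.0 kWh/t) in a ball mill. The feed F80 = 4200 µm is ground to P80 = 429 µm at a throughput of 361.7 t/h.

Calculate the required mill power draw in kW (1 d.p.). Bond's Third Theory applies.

W = 10·Wi·[P80^(−½) − F80^(−½)]
W = 10·12.0·(1/√429 − 1/√4200) = 10·12.0·(0.032850) = 3.9420 kWh/t
Power = W × throughput = 3.9420 kWh/t × 361.7 t/h = 1425.8 kW

P = 1425.8 kW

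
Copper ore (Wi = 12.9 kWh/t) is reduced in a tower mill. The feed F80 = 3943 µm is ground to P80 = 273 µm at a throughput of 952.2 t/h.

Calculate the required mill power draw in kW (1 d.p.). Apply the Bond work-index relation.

P = 5478.1 kW

W_Bond = 10·Wi·(1/√P₈₀ − 1/√F₈₀)
W = 10·12.9·(1/√273 − 1/√3943) = 10·12.9·(0.044597) = 5.7531 kWh/t
P_mill = W·ṁ = 5.7531·952.2 = 5478.1 kW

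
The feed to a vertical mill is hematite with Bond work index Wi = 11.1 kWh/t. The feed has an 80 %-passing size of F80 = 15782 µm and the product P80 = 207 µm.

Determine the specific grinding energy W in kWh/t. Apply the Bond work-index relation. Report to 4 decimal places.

W = 10 Wi (1/√P80 − 1/√F80)  [Bond]
1/√207 = 0.069505;  1/√15782 = 0.007960
W = 10·11.1·(0.069505 − 0.007960) = 6.8315 kWh/t

W = 6.8315 kWh/t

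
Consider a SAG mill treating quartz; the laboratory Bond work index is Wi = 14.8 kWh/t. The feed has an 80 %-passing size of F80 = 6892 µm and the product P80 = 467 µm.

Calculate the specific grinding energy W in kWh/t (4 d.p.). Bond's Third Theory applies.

W = 10 Wi (P80^-0.5 − F80^-0.5)
1/√467 = 0.046274;  1/√6892 = 0.012046
W = 10·14.8·(0.046274 − 0.012046) = 5.0659 kWh/t

W = 5.0659 kWh/t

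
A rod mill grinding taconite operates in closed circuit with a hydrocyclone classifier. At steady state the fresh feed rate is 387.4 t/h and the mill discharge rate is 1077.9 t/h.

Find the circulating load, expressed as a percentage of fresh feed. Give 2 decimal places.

CL = 178.24 %

Mill node: discharge = fresh + recycle.
R = M − F = 1077.9 − 387.4 = 690.5 t/h
CL = 100·R/F = 100·690.5/387.4 = 178.24 %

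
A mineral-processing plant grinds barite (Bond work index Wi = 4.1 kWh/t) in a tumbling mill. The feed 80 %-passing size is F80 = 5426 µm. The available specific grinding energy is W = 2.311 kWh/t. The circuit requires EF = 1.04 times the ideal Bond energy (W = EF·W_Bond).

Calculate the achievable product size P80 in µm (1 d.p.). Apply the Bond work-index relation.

P80 = 217.7 µm

W = 10 Wi (1/√P80 − 1/√F80)  [Bond]
W_Bond = W / EF = 2.311 / 1.04 = 2.2221 kWh/t
⇒ 1/√P80 = W_Bond/(10·Wi) + 1/√F80
  = 2.2221/(10·4.1) + 1/√5426 = 0.054198 + 0.013576 = 0.067774
P80 = (1/0.067774)² = 14.7550² = 217.71 µm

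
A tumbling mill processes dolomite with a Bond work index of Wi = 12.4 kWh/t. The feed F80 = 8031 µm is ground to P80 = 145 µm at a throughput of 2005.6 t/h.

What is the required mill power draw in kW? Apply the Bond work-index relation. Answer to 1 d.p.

W = 10 Wi (P80^-0.5 − F80^-0.5)
W = 10·12.4·(1/√145 − 1/√8031) = 10·12.4·(0.071887) = 8.9140 kWh/t
P = W·T = 8.9140·2005.6 = 17877.8 kW

P = 17877.8 kW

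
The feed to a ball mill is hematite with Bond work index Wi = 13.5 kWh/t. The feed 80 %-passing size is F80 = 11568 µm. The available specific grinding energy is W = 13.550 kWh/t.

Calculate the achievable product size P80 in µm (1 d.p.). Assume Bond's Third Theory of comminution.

P80 = 83.1 µm

W = 10 Wi (1/√P80 − 1/√F80)  [Bond]
P80^-0.5 = F80^-0.5 + W/(10 Wi)
  = 13.5500/(10·13.5) + 1/√11568 = 0.100370 + 0.009298 = 0.109668
P80 = (1/0.109668)² = 9.1184² = 83.15 µm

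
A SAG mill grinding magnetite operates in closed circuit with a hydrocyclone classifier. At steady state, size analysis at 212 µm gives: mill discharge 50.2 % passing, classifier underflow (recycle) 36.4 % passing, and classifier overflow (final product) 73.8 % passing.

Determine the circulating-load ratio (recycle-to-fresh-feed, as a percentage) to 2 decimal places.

Mass balance on the −212 µm fraction:
(1+r)d = ru + o → r = (o−d)/(d−u)
r = (73.8 − 50.2)/(50.2 − 36.4) = 23.6/13.8 = 1.7101
CL = 100·r = 171.01 %

CL = 171.01 %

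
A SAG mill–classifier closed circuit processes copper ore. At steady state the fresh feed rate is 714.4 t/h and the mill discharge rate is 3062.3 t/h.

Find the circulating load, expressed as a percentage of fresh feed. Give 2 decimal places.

CL = 328.65 %

Discharge = new feed + return, hence
R = M − F = 3062.3 − 714.4 = 2347.9 t/h
CL = 100·R/F = 100·2347.9/714.4 = 328.65 %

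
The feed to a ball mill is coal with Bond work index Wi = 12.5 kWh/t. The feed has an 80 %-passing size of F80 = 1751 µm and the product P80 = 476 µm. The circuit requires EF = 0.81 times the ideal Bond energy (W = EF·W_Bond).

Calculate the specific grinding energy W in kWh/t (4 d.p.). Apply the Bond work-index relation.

W = 2.2211 kWh/t

W = 10 Wi (1/√P80 − 1/√F80)  [Bond]
1/√476 = 0.045835;  1/√1751 = 0.023898
W = 10·12.5·(0.045835 − 0.023898) = 2.7421 kWh/t
Corrected W = EF·W_Bond = 0.81·2.7421 = 2.2211 kWh/t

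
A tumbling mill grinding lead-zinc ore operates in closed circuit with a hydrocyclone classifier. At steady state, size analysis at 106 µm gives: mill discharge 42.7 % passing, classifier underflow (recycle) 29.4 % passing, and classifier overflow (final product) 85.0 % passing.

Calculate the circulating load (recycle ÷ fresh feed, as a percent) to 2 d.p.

Two-product formula at 106 µm:
(1+r)d = ru + o → r = (o−d)/(d−u)
r = (85.0 − 42.7)/(42.7 − 29.4) = 42.3/13.3 = 3.1805
CL = 100·r = 318.05 %

CL = 318.05 %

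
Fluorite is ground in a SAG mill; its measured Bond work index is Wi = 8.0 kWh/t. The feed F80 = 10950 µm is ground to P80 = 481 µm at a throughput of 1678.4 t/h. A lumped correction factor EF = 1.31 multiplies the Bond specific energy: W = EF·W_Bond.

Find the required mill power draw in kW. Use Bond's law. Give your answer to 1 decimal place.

W = 10·Wi·[P80^(−½) − F80^(−½)]
W = 10·8.0·(1/√481 − 1/√10950) = 10·8.0·(0.036040) = 2.8832 kWh/t
With EF = 1.31: W = 2.8832·1.31 = 3.7770 kWh/t
Power = W × throughput = 3.7770 kWh/t × 1678.4 t/h = 6339.3 kW

P = 6339.3 kW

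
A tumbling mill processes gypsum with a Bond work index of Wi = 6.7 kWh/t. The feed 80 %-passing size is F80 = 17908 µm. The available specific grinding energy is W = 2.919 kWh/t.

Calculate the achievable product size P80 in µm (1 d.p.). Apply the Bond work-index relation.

P80 = 383.9 µm

W = 10·Wi·(P80^(-½) − F80^(-½))
⇒ 1/√P80 = W/(10·Wi) + 1/√F80
  = 2.9190/(10·6.7) + 1/√17908 = 0.043567 + 0.007473 = 0.051040
P80 = (1/0.051040)² = 19.5925² = 383.87 µm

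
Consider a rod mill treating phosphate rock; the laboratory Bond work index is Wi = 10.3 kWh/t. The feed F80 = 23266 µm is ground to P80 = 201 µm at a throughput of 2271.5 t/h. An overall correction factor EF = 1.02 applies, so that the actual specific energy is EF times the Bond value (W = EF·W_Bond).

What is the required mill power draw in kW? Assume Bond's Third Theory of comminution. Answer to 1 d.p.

P = 15268.1 kW

Bond:  W = 10 Wi (1/√P − 1/√F)
W = 10·10.3·(1/√201 − 1/√23266) = 10·10.3·(0.063979) = 6.5898 kWh/t
Apply correction: 6.5898 × 1.02 = 6.7216 kWh/t
P = W·T = 6.7216·2271.5 = 15268.1 kW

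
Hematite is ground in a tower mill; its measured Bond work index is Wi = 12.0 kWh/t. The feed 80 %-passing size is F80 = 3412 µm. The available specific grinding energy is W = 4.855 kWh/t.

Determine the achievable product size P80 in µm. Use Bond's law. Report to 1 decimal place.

W = 10 Wi / √P80 − 10 Wi / √F80
P80^(−½) = W/(10 Wi) + F80^(−½)
  = 4.8550/(10·12.0) + 1/√3412 = 0.040458 + 0.017120 = 0.057578
P80 = (1/0.057578)² = 17.3677² = 301.64 µm

P80 = 301.6 µm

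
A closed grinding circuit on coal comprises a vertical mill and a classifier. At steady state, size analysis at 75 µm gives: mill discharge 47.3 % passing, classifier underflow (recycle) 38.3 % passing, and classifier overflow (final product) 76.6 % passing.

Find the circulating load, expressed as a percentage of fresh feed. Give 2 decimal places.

CL = 325.56 %

Balance %-passing 75 µm (r = R/F):
d + r·d = r·u + o → r(d−u) = o−d
r = (76.6 − 47.3)/(47.3 − 38.3) = 29.3/9.0 = 3.2556
CL = 100·r = 325.56 %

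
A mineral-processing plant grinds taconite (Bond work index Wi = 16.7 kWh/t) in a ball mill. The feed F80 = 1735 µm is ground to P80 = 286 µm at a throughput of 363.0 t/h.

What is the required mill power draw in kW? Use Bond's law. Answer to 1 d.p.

Bond:  W = 10 Wi (1/√P − 1/√F)
W = 10·16.7·(1/√286 − 1/√1735) = 10·16.7·(0.035124) = 5.8656 kWh/t
Power = W × throughput = 5.8656 kWh/t × 363.0 t/h = 2129.2 kW

P = 2129.2 kW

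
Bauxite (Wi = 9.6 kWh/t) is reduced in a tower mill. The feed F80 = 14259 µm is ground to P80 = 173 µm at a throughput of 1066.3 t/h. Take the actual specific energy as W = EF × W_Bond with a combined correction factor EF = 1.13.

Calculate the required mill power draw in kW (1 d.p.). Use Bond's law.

P = 7825.7 kW

W = 10 Wi (P80^-0.5 − F80^-0.5)
W = 10·9.6·(1/√173 − 1/√14259) = 10·9.6·(0.067654) = 6.4948 kWh/t
With EF = 1.13: W = 6.4948·1.13 = 7.3391 kWh/t
Mill draw = 7.3391 × 1066.3 = 7825.7 kW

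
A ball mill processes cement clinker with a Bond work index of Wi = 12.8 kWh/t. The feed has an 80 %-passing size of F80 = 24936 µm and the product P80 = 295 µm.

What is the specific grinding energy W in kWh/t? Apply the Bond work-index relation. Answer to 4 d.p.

Bond: W = 10·Wi·(1/√P80 − 1/√F80)
1/√295 = 0.058222;  1/√24936 = 0.006333
W = 10·12.8·(0.058222 − 0.006333) = 6.6419 kWh/t

W = 6.6419 kWh/t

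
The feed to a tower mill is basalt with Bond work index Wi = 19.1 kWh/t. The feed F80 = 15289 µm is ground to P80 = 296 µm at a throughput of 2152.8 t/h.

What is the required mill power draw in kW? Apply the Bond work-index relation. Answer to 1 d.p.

W = 10 Wi / √P80 − 10 Wi / √F80
W = 10·19.1·(1/√296 − 1/√15289) = 10·19.1·(0.050036) = 9.5570 kWh/t
Power = W × throughput = 9.5570 kWh/t × 2152.8 t/h = 20574.2 kW

P = 20574.2 kW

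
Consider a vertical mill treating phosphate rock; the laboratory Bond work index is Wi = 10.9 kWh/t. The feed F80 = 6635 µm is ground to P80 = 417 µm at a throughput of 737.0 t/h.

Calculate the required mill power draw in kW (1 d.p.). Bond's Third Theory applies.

Bond: W = 10·Wi·(1/√P80 − 1/√F80)
W = 10·10.9·(1/√417 − 1/√6635) = 10·10.9·(0.036694) = 3.9996 kWh/t
Mill draw = 3.9996 × 737.0 = 2947.7 kW

P = 2947.7 kW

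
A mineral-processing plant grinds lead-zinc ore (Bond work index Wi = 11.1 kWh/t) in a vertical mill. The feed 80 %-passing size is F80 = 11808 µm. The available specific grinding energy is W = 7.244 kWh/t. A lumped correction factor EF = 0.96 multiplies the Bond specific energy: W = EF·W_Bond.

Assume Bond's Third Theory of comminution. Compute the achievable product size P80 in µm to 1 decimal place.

W = 10·Wi·[P80^(−½) − F80^(−½)]
W_Bond = W / EF = 7.244 / 0.96 = 7.5458 kWh/t
1/√P80 = 1/√F80 + W_Bond/(10·Wi)
  = 7.5458/(10·11.1) + 1/√11808 = 0.067980 + 0.009203 = 0.077183
P80 = (1/0.077183)² = 12.9562² = 167.86 µm

P80 = 167.9 µm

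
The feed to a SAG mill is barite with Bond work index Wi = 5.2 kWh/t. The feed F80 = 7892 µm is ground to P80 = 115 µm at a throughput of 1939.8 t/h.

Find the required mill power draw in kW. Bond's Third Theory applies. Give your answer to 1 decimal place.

W = 10 Wi (1/√P80 − 1/√F80)  [Bond]
W = 10·5.2·(1/√115 − 1/√7892) = 10·5.2·(0.081994) = 4.2637 kWh/t
P = W·T = 4.2637·1939.8 = 8270.7 kW

P = 8270.7 kW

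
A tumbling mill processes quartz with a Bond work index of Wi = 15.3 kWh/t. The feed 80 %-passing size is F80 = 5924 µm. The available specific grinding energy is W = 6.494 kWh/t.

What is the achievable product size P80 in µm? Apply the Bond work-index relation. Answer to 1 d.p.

Bond: W = 10·Wi·(1/√P80 − 1/√F80)
P80^(−½) = W/(10 Wi) + F80^(−½)
  = 6.4940/(10·15.3) + 1/√5924 = 0.042444 + 0.012992 = 0.055437
P80 = (1/0.055437)² = 18.0385² = 325.39 µm

P80 = 325.4 µm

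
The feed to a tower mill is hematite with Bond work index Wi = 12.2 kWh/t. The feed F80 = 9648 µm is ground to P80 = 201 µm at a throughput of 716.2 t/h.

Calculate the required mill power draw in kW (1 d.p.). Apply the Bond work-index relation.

P = 5273.5 kW

W = 10 Wi / √P80 − 10 Wi / √F80
W = 10·12.2·(1/√201 − 1/√9648) = 10·12.2·(0.060354) = 7.3632 kWh/t
P = W·T = 7.3632·716.2 = 5273.5 kW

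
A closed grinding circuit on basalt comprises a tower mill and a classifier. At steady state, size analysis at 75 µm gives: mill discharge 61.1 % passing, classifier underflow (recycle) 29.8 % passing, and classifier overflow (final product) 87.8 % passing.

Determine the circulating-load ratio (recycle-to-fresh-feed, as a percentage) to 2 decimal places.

Mass balance on the −75 µm fraction:
Fd + Rd = Ru + Fo ⇒ R/F = (o−d)/(d−u)
r = (87.8 − 61.1)/(61.1 − 29.8) = 26.7/31.3 = 0.8530
CL = 100·r = 85.30 %

CL = 85.30 %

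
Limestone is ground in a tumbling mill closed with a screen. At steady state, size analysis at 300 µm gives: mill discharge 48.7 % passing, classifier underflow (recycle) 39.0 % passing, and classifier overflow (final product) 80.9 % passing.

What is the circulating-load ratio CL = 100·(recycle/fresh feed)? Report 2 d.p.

CL = 331.96 %

Classifier node, passing 300 µm:
d + r·d = r·u + o → r(d−u) = o−d
r = (80.9 − 48.7)/(48.7 − 39.0) = 32.2/9.7 = 3.3196
CL = 100·r = 331.96 %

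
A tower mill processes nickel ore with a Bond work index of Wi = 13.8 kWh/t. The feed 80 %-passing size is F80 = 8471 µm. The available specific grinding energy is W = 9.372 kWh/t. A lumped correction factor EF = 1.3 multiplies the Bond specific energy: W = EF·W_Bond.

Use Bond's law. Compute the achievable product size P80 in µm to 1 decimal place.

P80 = 251.1 µm

W_Bond = 10·Wi·(1/√P₈₀ − 1/√F₈₀)
W_Bond = W / EF = 9.372 / 1.3 = 7.2092 kWh/t
⇒ 1/√P80 = W_Bond/(10 Wi) + 1/√F80
  = 7.2092/(10·13.8) + 1/√8471 = 0.052241 + 0.010865 = 0.063106
P80 = (1/0.063106)² = 15.8464² = 251.11 µm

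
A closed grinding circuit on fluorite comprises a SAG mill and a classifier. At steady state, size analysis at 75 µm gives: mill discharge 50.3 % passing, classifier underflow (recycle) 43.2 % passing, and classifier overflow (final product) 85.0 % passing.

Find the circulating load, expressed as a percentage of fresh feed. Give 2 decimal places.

CL = 488.73 %

Classifier node, passing 75 µm:
(1+r)d = ru + o → r = (o−d)/(d−u)
r = (85.0 − 50.3)/(50.3 − 43.2) = 34.7/7.1 = 4.8873
CL = 100·r = 488.73 %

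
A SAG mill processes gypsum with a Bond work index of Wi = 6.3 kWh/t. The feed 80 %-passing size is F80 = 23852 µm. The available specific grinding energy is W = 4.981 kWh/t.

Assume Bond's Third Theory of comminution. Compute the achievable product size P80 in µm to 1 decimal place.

W_Bond = 10·Wi·(1/√P₈₀ − 1/√F₈₀)
⇒ 1/√P80 = W/(10 Wi) + 1/√F80
  = 4.9810/(10·6.3) + 1/√23852 = 0.079063 + 0.006475 = 0.085538
P80 = (1/0.085538)² = 11.6906² = 136.67 µm

P80 = 136.7 µm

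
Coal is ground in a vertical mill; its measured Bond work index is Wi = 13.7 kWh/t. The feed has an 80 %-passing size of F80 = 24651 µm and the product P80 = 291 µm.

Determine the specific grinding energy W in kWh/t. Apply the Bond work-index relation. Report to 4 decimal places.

W = 7.1585 kWh/t

Bond:  W = 10 Wi (1/√P − 1/√F)
1/√291 = 0.058621;  1/√24651 = 0.006369
W = 10·13.7·(0.058621 − 0.006369) = 7.1585 kWh/t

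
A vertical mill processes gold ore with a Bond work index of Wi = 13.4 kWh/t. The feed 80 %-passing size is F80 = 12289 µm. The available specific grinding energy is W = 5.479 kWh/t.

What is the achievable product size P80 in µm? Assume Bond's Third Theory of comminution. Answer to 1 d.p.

W = 10·Wi·(P80^(-½) − F80^(-½))
P80^(−½) = W/(10 Wi) + F80^(−½)
  = 5.4790/(10·13.4) + 1/√12289 = 0.040888 + 0.009021 = 0.049909
P80 = (1/0.049909)² = 20.0366² = 401.46 µm

P80 = 401.5 µm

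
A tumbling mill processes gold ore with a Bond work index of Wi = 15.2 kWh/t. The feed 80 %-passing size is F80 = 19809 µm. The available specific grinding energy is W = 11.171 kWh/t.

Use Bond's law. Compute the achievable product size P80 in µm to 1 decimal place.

W = 10·Wi·(P80^(-½) − F80^(-½))
⇒ 1/√P80 = W/(10·Wi) + 1/√F80
  = 11.1710/(10·15.2) + 1/√19809 = 0.073493 + 0.007105 = 0.080598
P80 = (1/0.080598)² = 12.4072² = 153.94 µm

P80 = 153.9 µm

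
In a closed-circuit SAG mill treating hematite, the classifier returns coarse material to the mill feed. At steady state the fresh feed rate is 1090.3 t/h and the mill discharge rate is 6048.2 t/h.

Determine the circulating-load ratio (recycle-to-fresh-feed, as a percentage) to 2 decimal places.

Steady state: M = F + R.
R = M − F = 6048.2 − 1090.3 = 4957.9 t/h
CL = 100·R/F = 100·4957.9/1090.3 = 454.73 %

CL = 454.73 %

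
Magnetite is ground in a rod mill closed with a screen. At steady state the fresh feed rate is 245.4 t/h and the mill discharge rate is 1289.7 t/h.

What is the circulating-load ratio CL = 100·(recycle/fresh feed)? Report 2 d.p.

CL = 425.55 %

Steady state: M = F + R.
R = M − F = 1289.7 − 245.4 = 1044.3 t/h
CL = 100·R/F = 100·1044.3/245.4 = 425.55 %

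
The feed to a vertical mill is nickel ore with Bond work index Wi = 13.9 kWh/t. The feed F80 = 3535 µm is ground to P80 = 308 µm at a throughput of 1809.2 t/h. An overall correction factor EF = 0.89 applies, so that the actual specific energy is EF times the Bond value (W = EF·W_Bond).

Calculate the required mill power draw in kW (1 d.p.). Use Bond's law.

Bond:  W = 10 Wi (1/√P − 1/√F)
W = 10·13.9·(1/√308 − 1/√3535) = 10·13.9·(0.040161) = 5.5824 kWh/t
With EF = 0.89: W = 5.5824·0.89 = 4.9683 kWh/t
Power = W × throughput = 4.9683 kWh/t × 1809.2 t/h = 8988.7 kW

P = 8988.7 kW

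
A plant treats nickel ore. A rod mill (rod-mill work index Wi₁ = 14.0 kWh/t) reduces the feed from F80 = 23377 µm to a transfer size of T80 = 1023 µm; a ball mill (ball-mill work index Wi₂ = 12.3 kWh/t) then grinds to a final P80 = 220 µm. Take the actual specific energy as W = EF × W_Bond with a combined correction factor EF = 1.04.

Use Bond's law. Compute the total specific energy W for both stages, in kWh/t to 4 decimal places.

W = 8.2248 kWh/t

Bond:  W = 10 Wi (1/√P − 1/√F)
Stage 1 (23377→1023 µm, Wi₁=14.0): W₁ = 10·14.0·(0.031265 − 0.006540) = 3.4615 kWh/t
Stage 2 (1023→220 µm, Wi₂=12.3): W₂ = 10·12.3·(0.067420 − 0.031265) = 4.4470 kWh/t
W = W₁ + W₂ = 3.4615 + 4.4470 = 7.9085 kWh/t
W_actual = 1.04 × 7.9085 = 8.2248 kWh/t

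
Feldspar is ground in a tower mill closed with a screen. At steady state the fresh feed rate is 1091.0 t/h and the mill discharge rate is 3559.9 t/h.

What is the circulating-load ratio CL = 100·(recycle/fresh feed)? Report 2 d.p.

CL = 226.30 %

Discharge = new feed + return, hence
R = M − F = 3559.9 − 1091.0 = 2468.9 t/h
CL = 100·R/F = 100·2468.9/1091.0 = 226.30 %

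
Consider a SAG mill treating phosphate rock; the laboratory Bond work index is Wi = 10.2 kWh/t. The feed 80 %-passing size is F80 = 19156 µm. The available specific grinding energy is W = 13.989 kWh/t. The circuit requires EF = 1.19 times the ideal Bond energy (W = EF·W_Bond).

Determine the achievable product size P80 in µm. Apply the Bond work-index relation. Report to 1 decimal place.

P80 = 66.7 µm

W = 10·Wi·(P80^(-½) − F80^(-½))
W_Bond = W / EF = 13.989 / 1.19 = 11.7555 kWh/t
⇒ 1/√P80 = W_Bond/(10 Wi) + 1/√F80
  = 11.7555/(10·10.2) + 1/√19156 = 0.115250 + 0.007225 = 0.122475
P80 = (1/0.122475)² = 8.1649² = 66.67 µm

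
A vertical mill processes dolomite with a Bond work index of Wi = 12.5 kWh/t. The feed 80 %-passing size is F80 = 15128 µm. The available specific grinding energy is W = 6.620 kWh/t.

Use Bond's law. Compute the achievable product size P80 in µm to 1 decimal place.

P80 = 268.0 µm

W = 10·Wi·[P80^(−½) − F80^(−½)]
P80^(−½) = W/(10 Wi) + F80^(−½)
  = 6.6200/(10·12.5) + 1/√15128 = 0.052960 + 0.008130 = 0.061090
P80 = (1/0.061090)² = 16.3692² = 267.95 µm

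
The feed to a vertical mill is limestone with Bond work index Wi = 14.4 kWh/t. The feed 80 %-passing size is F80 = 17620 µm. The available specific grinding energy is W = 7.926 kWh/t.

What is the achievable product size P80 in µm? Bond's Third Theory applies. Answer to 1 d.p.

W = 10·Wi·[P80^(−½) − F80^(−½)]
P80^-0.5 = F80^-0.5 + W/(10 Wi)
  = 7.9260/(10·14.4) + 1/√17620 = 0.055042 + 0.007534 = 0.062575
P80 = (1/0.062575)² = 15.9808² = 255.39 µm

P80 = 255.4 µm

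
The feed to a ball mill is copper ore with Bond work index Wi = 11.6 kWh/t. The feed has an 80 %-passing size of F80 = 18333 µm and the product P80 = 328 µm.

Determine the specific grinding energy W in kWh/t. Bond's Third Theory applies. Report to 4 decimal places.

W = 5.5483 kWh/t

W_Bond = 10·Wi·(1/√P₈₀ − 1/√F₈₀)
1/√328 = 0.055216;  1/√18333 = 0.007386
W = 10·11.6·(0.055216 − 0.007386) = 5.5483 kWh/t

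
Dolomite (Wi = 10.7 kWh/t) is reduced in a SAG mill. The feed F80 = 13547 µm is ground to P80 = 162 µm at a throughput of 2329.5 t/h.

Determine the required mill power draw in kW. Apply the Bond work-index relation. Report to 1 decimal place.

P = 17441.9 kW

W = 10 Wi (P80^-0.5 − F80^-0.5)
W = 10·10.7·(1/√162 − 1/√13547) = 10·10.7·(0.069976) = 7.4874 kWh/t
Mill draw = 7.4874 × 2329.5 = 17441.9 kW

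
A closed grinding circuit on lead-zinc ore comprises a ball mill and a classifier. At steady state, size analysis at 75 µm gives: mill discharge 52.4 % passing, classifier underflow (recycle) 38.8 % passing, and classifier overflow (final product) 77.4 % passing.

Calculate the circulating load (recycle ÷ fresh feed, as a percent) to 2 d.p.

Two-product formula at 75 µm:
(1+r)·d = r·u + o ⇒ r = (o−d)/(d−u)
r = (77.4 − 52.4)/(52.4 − 38.8) = 25.0/13.6 = 1.8382
CL = 100·r = 183.82 %

CL = 183.82 %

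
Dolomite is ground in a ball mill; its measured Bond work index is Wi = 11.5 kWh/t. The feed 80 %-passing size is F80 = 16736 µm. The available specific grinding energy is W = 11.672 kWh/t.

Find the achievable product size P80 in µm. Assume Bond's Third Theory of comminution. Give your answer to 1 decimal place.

P80 = 83.8 µm

W = 10·Wi·[P80^(−½) − F80^(−½)]
P80^-0.5 = F80^-0.5 + W/(10 Wi)
  = 11.6720/(10·11.5) + 1/√16736 = 0.101496 + 0.007730 = 0.109226
P80 = (1/0.109226)² = 9.1554² = 83.82 µm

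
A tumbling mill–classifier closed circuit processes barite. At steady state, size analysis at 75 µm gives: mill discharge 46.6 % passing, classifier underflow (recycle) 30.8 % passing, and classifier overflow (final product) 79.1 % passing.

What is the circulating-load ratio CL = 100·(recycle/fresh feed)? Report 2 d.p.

Classifier node, passing 75 µm:
(1+r)d = ru + o → r = (o−d)/(d−u)
r = (79.1 − 46.6)/(46.6 − 30.8) = 32.5/15.8 = 2.0570
CL = 100·r = 205.70 %

CL = 205.70 %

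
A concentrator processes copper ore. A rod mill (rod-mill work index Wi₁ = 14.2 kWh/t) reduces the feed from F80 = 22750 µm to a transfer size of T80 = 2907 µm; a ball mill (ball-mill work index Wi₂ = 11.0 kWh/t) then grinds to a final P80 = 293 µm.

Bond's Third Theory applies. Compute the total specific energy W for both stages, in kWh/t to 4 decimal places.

W_Bond = 10·Wi·(1/√P₈₀ − 1/√F₈₀)
Stage 1 (22750→2907 µm, Wi₁=14.2): W₁ = 10·14.2·(0.018547 − 0.006630) = 1.6922 kWh/t
Stage 2 (2907→293 µm, Wi₂=11.0): W₂ = 10·11.0·(0.058421 − 0.018547) = 4.3861 kWh/t
W = W₁ + W₂ = 1.6922 + 4.3861 = 6.0783 kWh/t

W = 6.0783 kWh/t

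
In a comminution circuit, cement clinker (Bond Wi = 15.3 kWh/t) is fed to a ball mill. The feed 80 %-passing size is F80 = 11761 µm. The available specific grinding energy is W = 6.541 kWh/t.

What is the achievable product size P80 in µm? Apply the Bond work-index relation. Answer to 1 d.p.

P80 = 370.2 µm

Bond: W = 10·Wi·(1/√P80 − 1/√F80)
P80^-0.5 = F80^-0.5 + W/(10 Wi)
  = 6.5410/(10·15.3) + 1/√11761 = 0.042752 + 0.009221 = 0.051973
P80 = (1/0.051973)² = 19.2409² = 370.21 µm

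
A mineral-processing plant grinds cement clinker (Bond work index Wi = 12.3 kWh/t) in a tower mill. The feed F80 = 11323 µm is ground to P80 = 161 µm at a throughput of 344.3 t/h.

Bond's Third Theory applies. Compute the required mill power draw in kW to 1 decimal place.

Bond: W = 10·Wi·(1/√P80 − 1/√F80)
W = 10·12.3·(1/√161 − 1/√11323) = 10·12.3·(0.069413) = 8.5378 kWh/t
Mill draw = 8.5378 × 344.3 = 2939.6 kW

P = 2939.6 kW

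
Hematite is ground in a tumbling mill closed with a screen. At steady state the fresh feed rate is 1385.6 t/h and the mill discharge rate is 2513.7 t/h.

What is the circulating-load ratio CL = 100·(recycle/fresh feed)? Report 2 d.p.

CL = 81.42 %

M = F + R at steady state, so:
R = M − F = 2513.7 − 1385.6 = 1128.1 t/h
CL = 100·R/F = 100·1128.1/1385.6 = 81.42 %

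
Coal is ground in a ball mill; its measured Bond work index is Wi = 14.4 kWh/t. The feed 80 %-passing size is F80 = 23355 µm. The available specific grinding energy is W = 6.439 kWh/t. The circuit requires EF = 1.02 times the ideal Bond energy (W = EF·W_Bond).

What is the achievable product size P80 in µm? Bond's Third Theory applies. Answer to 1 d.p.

P80 = 394.0 µm

W_Bond = 10·Wi·(1/√P₈₀ − 1/√F₈₀)
W_Bond = W / EF = 6.439 / 1.02 = 6.3127 kWh/t
⇒ 1/√P80 = W_Bond/(10·Wi) + 1/√F80
  = 6.3127/(10·14.4) + 1/√23355 = 0.043839 + 0.006543 = 0.050382
P80 = (1/0.050382)² = 19.8484² = 393.96 µm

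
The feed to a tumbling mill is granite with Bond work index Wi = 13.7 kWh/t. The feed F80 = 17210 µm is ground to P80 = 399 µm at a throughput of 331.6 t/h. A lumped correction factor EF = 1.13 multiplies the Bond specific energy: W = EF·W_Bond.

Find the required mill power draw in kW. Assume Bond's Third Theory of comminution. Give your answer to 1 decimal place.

W = 10 Wi (P80^-0.5 − F80^-0.5)
W = 10·13.7·(1/√399 − 1/√17210) = 10·13.7·(0.042440) = 5.8143 kWh/t
With EF = 1.13: W = 5.8143·1.13 = 6.5701 kWh/t
Power = W × throughput = 6.5701 kWh/t × 331.6 t/h = 2178.7 kW

P = 2178.7 kW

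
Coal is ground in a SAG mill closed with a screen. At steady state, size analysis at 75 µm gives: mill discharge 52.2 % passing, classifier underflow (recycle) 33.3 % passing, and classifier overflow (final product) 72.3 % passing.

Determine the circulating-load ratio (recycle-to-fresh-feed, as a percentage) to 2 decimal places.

Mass balance on the −75 µm fraction:
Fd + Rd = Ru + Fo ⇒ R/F = (o−d)/(d−u)
r = (72.3 − 52.2)/(52.2 − 33.3) = 20.1/18.9 = 1.0635
CL = 100·r = 106.35 %

CL = 106.35 %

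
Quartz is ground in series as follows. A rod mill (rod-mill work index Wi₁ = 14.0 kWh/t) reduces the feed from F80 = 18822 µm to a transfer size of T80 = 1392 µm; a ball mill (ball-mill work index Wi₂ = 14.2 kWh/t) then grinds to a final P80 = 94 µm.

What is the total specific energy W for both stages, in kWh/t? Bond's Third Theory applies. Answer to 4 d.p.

W = 10·Wi·(P80^(-½) − F80^(-½))
Stage 1 (18822→1392 µm, Wi₁=14.0): W₁ = 10·14.0·(0.026803 − 0.007289) = 2.7319 kWh/t
Stage 2 (1392→94 µm, Wi₂=14.2): W₂ = 10·14.2·(0.103142 − 0.026803) = 10.8402 kWh/t
W = W₁ + W₂ = 2.7319 + 10.8402 = 13.5721 kWh/t

W = 13.5721 kWh/t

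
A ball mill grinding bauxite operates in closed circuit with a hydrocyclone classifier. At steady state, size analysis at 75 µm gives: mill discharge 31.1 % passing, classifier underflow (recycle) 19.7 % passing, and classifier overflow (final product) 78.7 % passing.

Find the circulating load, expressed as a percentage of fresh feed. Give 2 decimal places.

CL = 417.54 %

Two-product formula at 75 µm:
r = (o − d)/(d − u)
r = (78.7 − 31.1)/(31.1 − 19.7) = 47.6/11.4 = 4.1754
CL = 100·r = 417.54 %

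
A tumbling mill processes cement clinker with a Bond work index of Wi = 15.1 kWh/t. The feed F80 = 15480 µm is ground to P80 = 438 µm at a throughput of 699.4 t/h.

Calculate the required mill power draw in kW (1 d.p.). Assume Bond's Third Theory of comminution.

W_Bond = 10·Wi·(1/√P₈₀ − 1/√F₈₀)
W = 10·15.1·(1/√438 − 1/√15480) = 10·15.1·(0.039744) = 6.0014 kWh/t
P_mill = W·ṁ = 6.0014·699.4 = 4197.4 kW

P = 4197.4 kW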